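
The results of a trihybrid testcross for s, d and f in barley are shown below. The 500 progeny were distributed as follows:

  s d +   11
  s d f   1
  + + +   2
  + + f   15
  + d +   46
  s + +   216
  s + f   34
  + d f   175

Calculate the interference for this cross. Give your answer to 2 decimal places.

0.38

The two most frequent reciprocal classes, s + + and + d f, are the parental types, so the F1 was s + + / + d f.
The two rarest classes, + + + and s d f, are the double crossovers. Comparing them with the parentals, only the s allele has switched, so s is the middle locus and the order is d – s – f.
d–s: (26 + 3)/500 = 0.0580; s–f: (80 + 3)/500 = 0.1660.
Expected DCO frequency = 0.0580 × 0.1660 ≈ 0.00963; observed = 3/500 ≈ 0.00600.
Coefficient of coincidence = 0.00600/0.00963 ≈ 0.62; interference = 1 − 0.62 = 0.38.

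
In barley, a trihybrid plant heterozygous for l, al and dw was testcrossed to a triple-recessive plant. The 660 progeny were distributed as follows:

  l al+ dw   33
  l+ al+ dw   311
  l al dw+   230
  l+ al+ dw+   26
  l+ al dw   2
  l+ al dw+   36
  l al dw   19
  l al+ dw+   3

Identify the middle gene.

al

The two most frequent reciprocal classes, l al dw+ and l+ al+ dw, are the parental types, so the F1 was l al dw+ / l+ al+ dw.
The two rarest classes, l al+ dw+ and l+ al dw, are the double crossovers. Comparing them with the parentals, only the al allele has switched, so al is the middle locus and the order is dw – al – l.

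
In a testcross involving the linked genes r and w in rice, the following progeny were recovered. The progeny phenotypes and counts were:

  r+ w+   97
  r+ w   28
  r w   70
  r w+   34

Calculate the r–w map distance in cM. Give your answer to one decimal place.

The two most frequent classes, r+ w+ (97) and r w (70), are the parental types, so the F1 was r+ w+ / r w.
The recombinant classes are r+ w and r w+: 28 + 34 = 62.
Recombination frequency = 62/229 = 0.2707 ≈ 27.1%, i.e. 27.1 cM.

27.1 cM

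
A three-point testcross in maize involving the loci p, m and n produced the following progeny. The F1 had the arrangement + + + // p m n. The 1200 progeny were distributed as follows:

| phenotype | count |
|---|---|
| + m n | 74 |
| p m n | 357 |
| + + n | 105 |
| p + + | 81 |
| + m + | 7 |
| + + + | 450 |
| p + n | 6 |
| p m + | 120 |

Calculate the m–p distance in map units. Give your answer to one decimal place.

14.0 map units

The two rarest classes, + m + and p + n, are the double crossovers. Comparing them with the parentals, only the m allele has switched, so m is the middle locus and the order is p – m – n.
Crossovers in the p–m interval produce the single-crossover classes p + + and + m n (81 + 74 = 155) plus the double crossovers (13).
RF(p–m) = (155 + 13) / 1200 = 168/1200 = 0.1400 → 14.0 map units.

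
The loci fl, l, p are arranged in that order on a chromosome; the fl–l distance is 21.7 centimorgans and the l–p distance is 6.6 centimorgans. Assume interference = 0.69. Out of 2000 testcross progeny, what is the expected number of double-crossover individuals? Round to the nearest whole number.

9

Map distances give recombination frequencies of 0.217 and 0.066 for the two intervals.
With interference 0.69 (so coincidence = 0.31), expected double-crossover frequency = 0.217 × 0.066 × 0.31 = 0.00444.
Expected number = 0.00444 × 2000 = 8.88 ≈ 9.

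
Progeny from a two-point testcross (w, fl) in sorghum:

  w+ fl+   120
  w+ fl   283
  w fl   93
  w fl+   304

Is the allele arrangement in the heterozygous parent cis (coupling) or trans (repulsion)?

The two most frequent classes are w+ fl (283) and w fl+ (304); these are the parental (non-recombinant) types.
So the F1 carried w+ fl on one chromosome and w fl+ on the other — the recessive alleles are on opposite chromosomes (trans / repulsion).

trans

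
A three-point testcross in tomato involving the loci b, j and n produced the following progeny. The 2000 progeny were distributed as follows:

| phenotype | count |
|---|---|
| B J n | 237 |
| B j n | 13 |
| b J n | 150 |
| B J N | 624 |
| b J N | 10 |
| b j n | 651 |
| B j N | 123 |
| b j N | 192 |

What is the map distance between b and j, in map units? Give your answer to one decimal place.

The two most frequent reciprocal classes, B J N and b j n, are the parental types, so the F1 was B J N / b j n.
The two rarest classes, b J N and B j n, are the double crossovers. Comparing them with the parentals, only the b allele has switched, so b is the middle locus and the order is j – b – n.
Crossovers in the j–b interval produce the single-crossover classes B j N and b J n (123 + 150 = 273) plus the double crossovers (23).
RF(j–b) = (273 + 23) / 2000 = 296/2000 = 0.1480 → 14.8 map units.

14.8 map units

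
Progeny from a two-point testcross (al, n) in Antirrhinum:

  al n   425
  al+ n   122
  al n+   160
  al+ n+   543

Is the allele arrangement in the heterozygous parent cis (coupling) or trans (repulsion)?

cis

The two most frequent classes are al+ n+ (543) and al n (425); these are the parental (non-recombinant) types.
So the F1 carried al+ n+ on one chromosome and al n on the other — the recessive alleles are on the same chromosome (cis / coupling).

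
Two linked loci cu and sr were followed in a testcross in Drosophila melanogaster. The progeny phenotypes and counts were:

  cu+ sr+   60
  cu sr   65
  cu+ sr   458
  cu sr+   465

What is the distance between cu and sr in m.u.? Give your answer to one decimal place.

The two most frequent classes, cu+ sr (458) and cu sr+ (465), are the parental types, so the F1 was cu+ sr / cu sr+.
The recombinant classes are cu+ sr+ and cu sr: 60 + 65 = 125.
Recombination frequency = 125/1048 = 0.1193 ≈ 11.9%, i.e. 11.9 m.u.

11.9 m.u.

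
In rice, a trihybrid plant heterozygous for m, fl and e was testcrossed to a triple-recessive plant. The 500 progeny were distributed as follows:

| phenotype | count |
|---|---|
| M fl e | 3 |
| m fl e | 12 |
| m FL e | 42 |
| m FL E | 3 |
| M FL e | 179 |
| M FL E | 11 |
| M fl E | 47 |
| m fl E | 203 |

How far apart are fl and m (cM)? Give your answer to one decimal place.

19.0 cM

The two most frequent reciprocal classes, M FL e and m fl E, are the parental types, so the F1 was M FL e / m fl E.
The two rarest classes, M fl e and m FL E, are the double crossovers. Comparing them with the parentals, only the fl allele has switched, so fl is the middle locus and the order is e – fl – m.
Crossovers in the fl–m interval produce the single-crossover classes m FL e and M fl E (42 + 47 = 89) plus the double crossovers (6).
RF(fl–m) = (89 + 6) / 500 = 95/500 = 0.1900 → 19.0 cM.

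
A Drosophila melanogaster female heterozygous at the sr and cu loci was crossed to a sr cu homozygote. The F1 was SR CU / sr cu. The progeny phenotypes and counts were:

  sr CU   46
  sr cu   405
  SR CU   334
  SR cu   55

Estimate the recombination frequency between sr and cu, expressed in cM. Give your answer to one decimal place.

12.0 cM

The recombinant classes are SR cu and sr CU: 55 + 46 = 101.
Recombination frequency = 101/840 = 0.1202 ≈ 12.0%, i.e. 12.0 cM.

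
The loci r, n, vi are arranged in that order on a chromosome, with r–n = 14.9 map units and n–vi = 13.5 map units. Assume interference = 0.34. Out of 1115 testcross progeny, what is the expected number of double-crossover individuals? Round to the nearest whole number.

15

Map distances give recombination frequencies of 0.149 and 0.135 for the two intervals.
With interference 0.34 (so coincidence = 0.66), expected double-crossover frequency = 0.149 × 0.135 × 0.66 = 0.01328.
Expected number = 0.01328 × 1115 = 14.80 ≈ 15.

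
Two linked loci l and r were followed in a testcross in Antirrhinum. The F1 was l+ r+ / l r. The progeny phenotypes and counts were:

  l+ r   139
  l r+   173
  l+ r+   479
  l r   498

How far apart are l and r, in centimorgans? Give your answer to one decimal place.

24.2 centimorgans

The recombinant classes are l+ r and l r+: 139 + 173 = 312.
Recombination frequency = 312/1289 = 0.2420 ≈ 24.2%, i.e. 24.2 centimorgans.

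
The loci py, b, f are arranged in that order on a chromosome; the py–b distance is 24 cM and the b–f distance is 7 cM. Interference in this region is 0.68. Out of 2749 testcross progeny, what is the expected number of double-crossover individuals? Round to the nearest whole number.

Map distances give recombination frequencies of 0.240 and 0.070 for the two intervals.
With interference 0.68 (so coincidence = 0.32), expected double-crossover frequency = 0.240 × 0.070 × 0.32 = 0.00538.
Expected number = 0.00538 × 2749 = 14.78 ≈ 15.

15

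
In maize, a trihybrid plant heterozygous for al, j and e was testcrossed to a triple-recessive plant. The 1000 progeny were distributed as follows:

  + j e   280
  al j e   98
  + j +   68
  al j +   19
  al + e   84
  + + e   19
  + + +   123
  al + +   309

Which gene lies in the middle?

The two most frequent reciprocal classes, + j e and al + +, are the parental types, so the F1 was + j e / al + +.
The two rarest classes, + + e and al j +, are the double crossovers. Comparing them with the parentals, only the j allele has switched, so j is the middle locus and the order is e – j – al.

j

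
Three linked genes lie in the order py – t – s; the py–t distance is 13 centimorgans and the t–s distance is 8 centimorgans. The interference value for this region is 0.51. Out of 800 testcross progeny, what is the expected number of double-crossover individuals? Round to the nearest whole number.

Map distances give recombination frequencies of 0.130 and 0.080 for the two intervals.
With interference 0.51 (so coincidence = 0.49), expected double-crossover frequency = 0.130 × 0.080 × 0.49 = 0.00510.
Expected number = 0.00510 × 800 = 4.08 ≈ 4.

4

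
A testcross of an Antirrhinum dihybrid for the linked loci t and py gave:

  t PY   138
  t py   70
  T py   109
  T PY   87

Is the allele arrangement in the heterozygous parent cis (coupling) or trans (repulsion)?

trans

The two most frequent classes are T py (109) and t PY (138); these are the parental (non-recombinant) types.
So the F1 carried T py on one chromosome and t PY on the other — the recessive alleles are on opposite chromosomes (trans / repulsion).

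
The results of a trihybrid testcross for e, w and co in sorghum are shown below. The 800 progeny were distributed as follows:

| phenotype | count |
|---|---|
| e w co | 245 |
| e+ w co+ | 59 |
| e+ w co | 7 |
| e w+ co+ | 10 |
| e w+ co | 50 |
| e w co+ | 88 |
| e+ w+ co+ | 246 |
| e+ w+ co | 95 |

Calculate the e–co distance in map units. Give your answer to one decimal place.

The two most frequent reciprocal classes, e+ w+ co+ and e w co, are the parental types, so the F1 was e+ w+ co+ / e w co.
The two rarest classes, e w+ co+ and e+ w co, are the double crossovers. Comparing them with the parentals, only the e allele has switched, so e is the middle locus and the order is co – e – w.
Crossovers in the co–e interval produce the single-crossover classes e+ w+ co and e w co+ (95 + 88 = 183) plus the double crossovers (17).
RF(co–e) = (183 + 17) / 800 = 200/800 = 0.2500 → 25.0 map units.

25.0 map units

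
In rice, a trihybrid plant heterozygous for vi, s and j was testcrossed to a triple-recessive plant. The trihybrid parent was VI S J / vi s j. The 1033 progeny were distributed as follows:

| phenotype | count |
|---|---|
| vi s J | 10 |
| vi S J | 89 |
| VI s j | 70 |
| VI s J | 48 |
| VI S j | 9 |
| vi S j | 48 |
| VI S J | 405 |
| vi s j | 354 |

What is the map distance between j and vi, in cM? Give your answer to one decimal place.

17.2 cM

The two rarest classes, VI S j and vi s J, are the double crossovers. Comparing them with the parentals, only the j allele has switched, so j is the middle locus and the order is vi – j – s.
Crossovers in the vi–j interval produce the single-crossover classes vi S J and VI s j (89 + 70 = 159) plus the double crossovers (19).
RF(vi–j) = (159 + 19) / 1033 = 178/1033 = 0.1723 → 17.2 cM.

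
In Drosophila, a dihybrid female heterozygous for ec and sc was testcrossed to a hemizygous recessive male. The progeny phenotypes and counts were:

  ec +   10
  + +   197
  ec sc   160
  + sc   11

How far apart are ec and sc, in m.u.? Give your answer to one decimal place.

5.6 m.u.

The two most frequent classes, + + (197) and ec sc (160), are the parental types, so the F1 was + + / ec sc.
The recombinant classes are + sc and ec +: 11 + 10 = 21.
Recombination frequency = 21/378 = 0.0556 ≈ 5.6%, i.e. 5.6 m.u.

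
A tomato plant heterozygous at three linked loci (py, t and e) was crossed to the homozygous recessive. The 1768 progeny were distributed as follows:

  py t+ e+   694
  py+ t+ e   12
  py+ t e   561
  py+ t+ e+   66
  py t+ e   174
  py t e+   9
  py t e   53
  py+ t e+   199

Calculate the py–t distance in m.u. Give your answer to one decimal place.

7.9 m.u.

The two most frequent reciprocal classes, py t+ e+ and py+ t e, are the parental types, so the F1 was py t+ e+ / py+ t e.
The two rarest classes, py t e+ and py+ t+ e, are the double crossovers. Comparing them with the parentals, only the t allele has switched, so t is the middle locus and the order is e – t – py.
Crossovers in the t–py interval produce the single-crossover classes py+ t+ e+ and py t e (66 + 53 = 119) plus the double crossovers (21).
RF(t–py) = (119 + 21) / 1768 = 140/1768 = 0.0792 → 7.9 m.u.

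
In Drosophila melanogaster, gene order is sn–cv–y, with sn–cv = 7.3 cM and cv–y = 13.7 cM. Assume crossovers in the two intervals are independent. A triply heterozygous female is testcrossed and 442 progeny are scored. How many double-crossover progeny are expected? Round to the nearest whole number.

Map distances give recombination frequencies of 0.073 and 0.137 for the two intervals.
With no interference, expected double-crossover frequency = 0.073 × 0.137 = 0.01000.
Expected number = 0.01000 × 442 = 4.42 ≈ 4.

4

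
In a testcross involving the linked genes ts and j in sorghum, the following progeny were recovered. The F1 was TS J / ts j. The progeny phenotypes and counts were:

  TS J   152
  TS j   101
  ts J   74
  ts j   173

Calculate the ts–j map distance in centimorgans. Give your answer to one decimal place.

The recombinant classes are TS j and ts J: 101 + 74 = 175.
Recombination frequency = 175/500 = 0.3500 ≈ 35.0%, i.e. 35.0 centimorgans.

35.0 centimorgans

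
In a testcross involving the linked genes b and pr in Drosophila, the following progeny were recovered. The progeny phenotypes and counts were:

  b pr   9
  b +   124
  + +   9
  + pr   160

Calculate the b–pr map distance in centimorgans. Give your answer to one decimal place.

6.0 centimorgans

The two most frequent classes, + pr (160) and b + (124), are the parental types, so the F1 was + pr / b +.
The recombinant classes are + + and b pr: 9 + 9 = 18.
Recombination frequency = 18/302 = 0.0596 ≈ 6.0%, i.e. 6.0 centimorgans.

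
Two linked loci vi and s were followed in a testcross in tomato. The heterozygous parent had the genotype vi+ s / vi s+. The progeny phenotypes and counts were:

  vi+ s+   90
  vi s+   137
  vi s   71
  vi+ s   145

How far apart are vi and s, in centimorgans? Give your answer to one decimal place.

The recombinant classes are vi+ s+ and vi s: 90 + 71 = 161.
Recombination frequency = 161/443 = 0.3634 ≈ 36.3%, i.e. 36.3 centimorgans.

36.3 centimorgans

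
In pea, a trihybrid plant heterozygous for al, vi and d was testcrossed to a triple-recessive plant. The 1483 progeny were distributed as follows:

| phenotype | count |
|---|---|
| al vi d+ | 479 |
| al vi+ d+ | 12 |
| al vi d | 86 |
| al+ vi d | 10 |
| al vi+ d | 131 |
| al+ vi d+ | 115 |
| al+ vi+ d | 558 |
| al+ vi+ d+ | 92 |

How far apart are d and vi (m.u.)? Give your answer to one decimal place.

13.5 m.u.

The two most frequent reciprocal classes, al+ vi+ d and al vi d+, are the parental types, so the F1 was al+ vi+ d / al vi d+.
The two rarest classes, al+ vi d and al vi+ d+, are the double crossovers. Comparing them with the parentals, only the vi allele has switched, so vi is the middle locus and the order is d – vi – al.
Crossovers in the d–vi interval produce the single-crossover classes al+ vi+ d+ and al vi d (92 + 86 = 178) plus the double crossovers (22).
RF(d–vi) = (178 + 22) / 1483 = 200/1483 = 0.1349 → 13.5 m.u.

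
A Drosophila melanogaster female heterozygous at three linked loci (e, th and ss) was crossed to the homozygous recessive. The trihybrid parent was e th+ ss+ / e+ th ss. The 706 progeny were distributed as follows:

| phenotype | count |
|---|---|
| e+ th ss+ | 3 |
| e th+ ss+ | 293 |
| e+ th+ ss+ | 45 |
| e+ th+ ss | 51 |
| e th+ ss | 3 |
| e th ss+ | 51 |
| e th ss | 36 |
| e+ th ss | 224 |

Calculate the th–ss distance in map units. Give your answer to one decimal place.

The two rarest classes, e th+ ss and e+ th ss+, are the double crossovers. Comparing them with the parentals, only the ss allele has switched, so ss is the middle locus and the order is th – ss – e.
Crossovers in the th–ss interval produce the single-crossover classes e th ss+ and e+ th+ ss (51 + 51 = 102) plus the double crossovers (6).
RF(th–ss) = (102 + 6) / 706 = 108/706 = 0.1530 → 15.3 map units.

15.3 map units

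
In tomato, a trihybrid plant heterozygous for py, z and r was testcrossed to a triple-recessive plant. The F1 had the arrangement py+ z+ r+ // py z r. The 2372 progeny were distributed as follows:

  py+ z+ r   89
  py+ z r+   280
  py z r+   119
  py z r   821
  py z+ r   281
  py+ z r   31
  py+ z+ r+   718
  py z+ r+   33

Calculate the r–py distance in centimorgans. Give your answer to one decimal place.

The two rarest classes, py z+ r+ and py+ z r, are the double crossovers. Comparing them with the parentals, only the py allele has switched, so py is the middle locus and the order is z – py – r.
Crossovers in the py–r interval produce the single-crossover classes py+ z+ r and py z r+ (89 + 119 = 208) plus the double crossovers (64).
RF(py–r) = (208 + 64) / 2372 = 272/2372 = 0.1147 → 11.5 centimorgans.

11.5 centimorgans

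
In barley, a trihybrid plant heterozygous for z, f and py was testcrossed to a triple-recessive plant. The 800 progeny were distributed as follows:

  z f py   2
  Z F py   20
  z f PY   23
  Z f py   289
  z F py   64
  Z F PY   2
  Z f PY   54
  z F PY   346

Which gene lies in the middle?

z

The two most frequent reciprocal classes, Z f py and z F PY, are the parental types, so the F1 was Z f py / z F PY.
The two rarest classes, z f py and Z F PY, are the double crossovers. Comparing them with the parentals, only the z allele has switched, so z is the middle locus and the order is py – z – f.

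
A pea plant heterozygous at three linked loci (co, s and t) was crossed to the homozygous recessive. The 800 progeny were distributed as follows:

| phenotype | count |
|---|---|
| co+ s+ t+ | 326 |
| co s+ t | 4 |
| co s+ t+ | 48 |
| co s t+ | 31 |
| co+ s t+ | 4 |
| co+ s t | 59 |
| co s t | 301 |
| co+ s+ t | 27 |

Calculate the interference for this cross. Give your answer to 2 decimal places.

The two most frequent reciprocal classes, co+ s+ t+ and co s t, are the parental types, so the F1 was co+ s+ t+ / co s t.
The two rarest classes, co+ s t+ and co s+ t, are the double crossovers. Comparing them with the parentals, only the s allele has switched, so s is the middle locus and the order is co – s – t.
co–s: (107 + 8)/800 = 0.1437; s–t: (58 + 8)/800 = 0.0825.
Expected DCO frequency = 0.1437 × 0.0825 ≈ 0.01186; observed = 8/800 ≈ 0.01000.
Coefficient of coincidence = 0.01000/0.01186 ≈ 0.84; interference = 1 − 0.84 = 0.16.

0.16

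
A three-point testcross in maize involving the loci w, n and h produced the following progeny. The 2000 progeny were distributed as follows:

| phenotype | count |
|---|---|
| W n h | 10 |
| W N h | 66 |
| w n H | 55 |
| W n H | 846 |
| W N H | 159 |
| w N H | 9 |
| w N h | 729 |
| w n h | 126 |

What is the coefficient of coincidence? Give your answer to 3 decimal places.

0.893

The two most frequent reciprocal classes, w N h and W n H, are the parental types, so the F1 was w N h / W n H.
The two rarest classes, w N H and W n h, are the double crossovers. Comparing them with the parentals, only the h allele has switched, so h is the middle locus and the order is n – h – w.
n–h: (285 + 19)/2000 = 0.1520; h–w: (121 + 19)/2000 = 0.0700.
Expected DCO frequency = 0.1520 × 0.0700 ≈ 0.01064; observed = 19/2000 ≈ 0.00950.
Coefficient of coincidence = 0.00950/0.01064 ≈ 0.893.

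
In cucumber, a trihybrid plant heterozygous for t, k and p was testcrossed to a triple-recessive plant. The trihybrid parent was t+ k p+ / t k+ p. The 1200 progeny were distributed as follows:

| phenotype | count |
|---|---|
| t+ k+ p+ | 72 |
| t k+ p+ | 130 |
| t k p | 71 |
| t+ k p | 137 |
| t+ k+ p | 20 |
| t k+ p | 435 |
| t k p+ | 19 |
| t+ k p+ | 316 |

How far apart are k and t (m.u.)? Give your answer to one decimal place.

15.2 m.u.

The two rarest classes, t k p+ and t+ k+ p, are the double crossovers. Comparing them with the parentals, only the t allele has switched, so t is the middle locus and the order is p – t – k.
Crossovers in the t–k interval produce the single-crossover classes t+ k+ p+ and t k p (72 + 71 = 143) plus the double crossovers (39).
RF(t–k) = (143 + 39) / 1200 = 182/1200 = 0.1517 → 15.2 m.u.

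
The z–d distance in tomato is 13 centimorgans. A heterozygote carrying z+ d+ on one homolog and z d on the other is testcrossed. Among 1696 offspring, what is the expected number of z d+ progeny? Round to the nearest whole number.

A map distance of 13 centimorgans corresponds to a recombination frequency of 0.130.
The F1 is z+ d+ / z d, so z d+ is a recombinant gamete class with expected frequency r/2 = 0.130/2 = 0.0650.
Expected number = 0.0650 × 1696 = 110.24 ≈ 110.

110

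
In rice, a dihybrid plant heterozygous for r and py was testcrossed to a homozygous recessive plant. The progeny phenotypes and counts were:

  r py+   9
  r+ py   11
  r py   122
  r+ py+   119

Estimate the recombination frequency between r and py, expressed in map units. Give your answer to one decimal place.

7.7 map units

The two most frequent classes, r+ py+ (119) and r py (122), are the parental types, so the F1 was r+ py+ / r py.
The recombinant classes are r+ py and r py+: 11 + 9 = 20.
Recombination frequency = 20/261 = 0.0766 ≈ 7.7%, i.e. 7.7 map units.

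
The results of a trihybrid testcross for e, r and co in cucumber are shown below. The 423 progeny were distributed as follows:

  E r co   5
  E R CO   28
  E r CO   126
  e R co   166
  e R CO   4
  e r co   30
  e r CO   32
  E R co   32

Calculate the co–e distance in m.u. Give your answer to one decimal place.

17.3 m.u.

The two most frequent reciprocal classes, e R co and E r CO, are the parental types, so the F1 was e R co / E r CO.
The two rarest classes, e R CO and E r co, are the double crossovers. Comparing them with the parentals, only the co allele has switched, so co is the middle locus and the order is r – co – e.
Crossovers in the co–e interval produce the single-crossover classes E R co and e r CO (32 + 32 = 64) plus the double crossovers (9).
RF(co–e) = (64 + 9) / 423 = 73/423 = 0.1726 → 17.3 m.u.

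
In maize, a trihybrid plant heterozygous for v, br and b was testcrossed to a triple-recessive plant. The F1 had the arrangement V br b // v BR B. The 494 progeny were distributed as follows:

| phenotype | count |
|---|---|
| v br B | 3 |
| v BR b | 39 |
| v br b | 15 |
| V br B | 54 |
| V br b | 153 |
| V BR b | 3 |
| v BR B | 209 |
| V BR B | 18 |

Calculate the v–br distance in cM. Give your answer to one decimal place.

7.9 cM

The two rarest classes, V BR b and v br B, are the double crossovers. Comparing them with the parentals, only the br allele has switched, so br is the middle locus and the order is v – br – b.
Crossovers in the v–br interval produce the single-crossover classes v br b and V BR B (15 + 18 = 33) plus the double crossovers (6).
RF(v–br) = (33 + 6) / 494 = 39/494 = 0.0789 → 7.9 cM.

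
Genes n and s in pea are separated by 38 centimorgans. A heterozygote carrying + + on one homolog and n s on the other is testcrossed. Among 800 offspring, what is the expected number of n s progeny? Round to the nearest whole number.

248

A map distance of 38 centimorgans corresponds to a recombination frequency of 0.380.
The F1 is + + / n s, so n s is a parental gamete class with expected frequency (1 − r)/2 = 0.620/2 = 0.3100.
Expected number = 0.3100 × 800 = 248.00 ≈ 248.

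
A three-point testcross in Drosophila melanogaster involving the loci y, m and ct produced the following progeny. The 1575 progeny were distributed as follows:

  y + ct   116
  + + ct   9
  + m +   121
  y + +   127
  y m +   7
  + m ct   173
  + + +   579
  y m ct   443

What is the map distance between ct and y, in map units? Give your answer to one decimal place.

20.1 map units

The two most frequent reciprocal classes, y m ct and + + +, are the parental types, so the F1 was y m ct / + + +.
The two rarest classes, y m + and + + ct, are the double crossovers. Comparing them with the parentals, only the ct allele has switched, so ct is the middle locus and the order is y – ct – m.
Crossovers in the y–ct interval produce the single-crossover classes + m ct and y + + (173 + 127 = 300) plus the double crossovers (16).
RF(y–ct) = (300 + 16) / 1575 = 316/1575 = 0.2006 → 20.1 map units.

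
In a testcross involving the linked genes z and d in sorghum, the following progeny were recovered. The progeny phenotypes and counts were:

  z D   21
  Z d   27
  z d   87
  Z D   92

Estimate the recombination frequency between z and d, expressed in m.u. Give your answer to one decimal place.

The two most frequent classes, Z D (92) and z d (87), are the parental types, so the F1 was Z D / z d.
The recombinant classes are Z d and z D: 27 + 21 = 48.
Recombination frequency = 48/227 = 0.2115 ≈ 21.1%, i.e. 21.1 m.u.

21.1 m.u.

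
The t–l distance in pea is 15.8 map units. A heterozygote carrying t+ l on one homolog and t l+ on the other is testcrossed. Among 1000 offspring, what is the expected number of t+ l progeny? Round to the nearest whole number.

A map distance of 15.8 map units corresponds to a recombination frequency of 0.158.
The F1 is t+ l / t l+, so t+ l is a parental gamete class with expected frequency (1 − r)/2 = 0.842/2 = 0.4210.
Expected number = 0.4210 × 1000 = 421.00 ≈ 421.

421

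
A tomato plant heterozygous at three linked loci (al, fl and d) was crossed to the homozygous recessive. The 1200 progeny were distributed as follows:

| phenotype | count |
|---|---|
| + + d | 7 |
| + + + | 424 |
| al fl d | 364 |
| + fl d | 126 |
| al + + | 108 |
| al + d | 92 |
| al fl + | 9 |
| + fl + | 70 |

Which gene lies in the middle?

The two most frequent reciprocal classes, al fl d and + + +, are the parental types, so the F1 was al fl d / + + +.
The two rarest classes, al fl + and + + d, are the double crossovers. Comparing them with the parentals, only the d allele has switched, so d is the middle locus and the order is al – d – fl.

d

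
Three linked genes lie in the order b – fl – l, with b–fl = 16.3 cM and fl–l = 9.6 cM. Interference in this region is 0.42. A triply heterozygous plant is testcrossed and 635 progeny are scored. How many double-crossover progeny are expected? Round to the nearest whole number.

6

Map distances give recombination frequencies of 0.163 and 0.096 for the two intervals.
With interference 0.42 (so coincidence = 0.58), expected double-crossover frequency = 0.163 × 0.096 × 0.58 = 0.00908.
Expected number = 0.00908 × 635 = 5.76 ≈ 6.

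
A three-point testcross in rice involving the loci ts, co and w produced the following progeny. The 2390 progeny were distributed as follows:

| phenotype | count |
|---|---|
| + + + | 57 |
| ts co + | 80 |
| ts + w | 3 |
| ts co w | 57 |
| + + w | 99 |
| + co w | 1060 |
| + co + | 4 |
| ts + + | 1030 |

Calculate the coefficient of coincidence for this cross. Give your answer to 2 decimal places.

The two most frequent reciprocal classes, + co w and ts + +, are the parental types, so the F1 was + co w / ts + +.
The two rarest classes, + co + and ts + w, are the double crossovers. Comparing them with the parentals, only the w allele has switched, so w is the middle locus and the order is co – w – ts.
co–w: (179 + 7)/2390 = 0.0778; w–ts: (114 + 7)/2390 = 0.0506.
Expected DCO frequency = 0.0778 × 0.0506 ≈ 0.00394; observed = 7/2390 ≈ 0.00293.
Coefficient of coincidence = 0.00293/0.00394 ≈ 0.74.

0.74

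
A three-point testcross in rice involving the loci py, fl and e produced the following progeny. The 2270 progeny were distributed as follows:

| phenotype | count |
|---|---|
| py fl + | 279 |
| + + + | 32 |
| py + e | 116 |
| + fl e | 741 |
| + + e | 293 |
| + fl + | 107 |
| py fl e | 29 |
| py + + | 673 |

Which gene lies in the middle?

py

The two most frequent reciprocal classes, + fl e and py + +, are the parental types, so the F1 was + fl e / py + +.
The two rarest classes, py fl e and + + +, are the double crossovers. Comparing them with the parentals, only the py allele has switched, so py is the middle locus and the order is e – py – fl.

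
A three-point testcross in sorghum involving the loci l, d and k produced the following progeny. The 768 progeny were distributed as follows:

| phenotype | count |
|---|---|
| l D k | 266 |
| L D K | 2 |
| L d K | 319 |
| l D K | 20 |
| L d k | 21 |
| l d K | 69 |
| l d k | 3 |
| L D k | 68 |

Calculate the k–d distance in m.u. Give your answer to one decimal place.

The two most frequent reciprocal classes, l D k and L d K, are the parental types, so the F1 was l D k / L d K.
The two rarest classes, l d k and L D K, are the double crossovers. Comparing them with the parentals, only the d allele has switched, so d is the middle locus and the order is k – d – l.
Crossovers in the k–d interval produce the single-crossover classes l D K and L d k (20 + 21 = 41) plus the double crossovers (5).
RF(k–d) = (41 + 5) / 768 = 46/768 = 0.0599 → 6.0 m.u.

6.0 m.u.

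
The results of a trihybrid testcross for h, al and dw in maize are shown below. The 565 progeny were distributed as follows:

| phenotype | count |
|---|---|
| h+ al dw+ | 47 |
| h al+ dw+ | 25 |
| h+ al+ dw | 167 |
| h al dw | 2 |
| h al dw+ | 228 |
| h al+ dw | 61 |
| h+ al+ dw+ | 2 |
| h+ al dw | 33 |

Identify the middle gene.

The two most frequent reciprocal classes, h al dw+ and h+ al+ dw, are the parental types, so the F1 was h al dw+ / h+ al+ dw.
The two rarest classes, h al dw and h+ al+ dw+, are the double crossovers. Comparing them with the parentals, only the dw allele has switched, so dw is the middle locus and the order is al – dw – h.

dw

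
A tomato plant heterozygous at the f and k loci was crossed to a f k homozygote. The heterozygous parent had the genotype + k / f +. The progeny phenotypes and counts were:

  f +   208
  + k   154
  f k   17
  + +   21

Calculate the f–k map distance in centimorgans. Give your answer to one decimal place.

The recombinant classes are + + and f k: 21 + 17 = 38.
Recombination frequency = 38/400 = 0.0950 ≈ 9.5%, i.e. 9.5 centimorgans.

9.5 centimorgans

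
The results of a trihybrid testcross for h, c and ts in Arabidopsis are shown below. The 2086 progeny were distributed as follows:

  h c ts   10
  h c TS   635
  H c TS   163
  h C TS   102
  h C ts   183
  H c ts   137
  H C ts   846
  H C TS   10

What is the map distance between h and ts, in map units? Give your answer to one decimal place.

The two most frequent reciprocal classes, H C ts and h c TS, are the parental types, so the F1 was H C ts / h c TS.
The two rarest classes, H C TS and h c ts, are the double crossovers. Comparing them with the parentals, only the ts allele has switched, so ts is the middle locus and the order is h – ts – c.
Crossovers in the h–ts interval produce the single-crossover classes h C ts and H c TS (183 + 163 = 346) plus the double crossovers (20).
RF(h–ts) = (346 + 20) / 2086 = 366/2086 = 0.1755 → 17.5 map units.

17.5 map units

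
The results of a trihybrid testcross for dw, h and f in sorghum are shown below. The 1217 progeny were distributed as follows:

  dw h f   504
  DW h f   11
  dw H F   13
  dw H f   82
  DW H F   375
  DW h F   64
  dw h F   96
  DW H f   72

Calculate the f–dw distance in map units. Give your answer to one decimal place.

15.8 map units

The two most frequent reciprocal classes, dw h f and DW H F, are the parental types, so the F1 was dw h f / DW H F.
The two rarest classes, DW h f and dw H F, are the double crossovers. Comparing them with the parentals, only the dw allele has switched, so dw is the middle locus and the order is h – dw – f.
Crossovers in the dw–f interval produce the single-crossover classes dw h F and DW H f (96 + 72 = 168) plus the double crossovers (24).
RF(dw–f) = (168 + 24) / 1217 = 192/1217 = 0.1578 → 15.8 map units.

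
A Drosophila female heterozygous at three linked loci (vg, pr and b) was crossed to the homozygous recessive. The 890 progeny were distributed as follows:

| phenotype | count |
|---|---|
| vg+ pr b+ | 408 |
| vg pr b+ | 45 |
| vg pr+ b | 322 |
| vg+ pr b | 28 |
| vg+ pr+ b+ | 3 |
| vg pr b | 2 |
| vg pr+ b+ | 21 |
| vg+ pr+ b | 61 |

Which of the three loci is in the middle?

The two most frequent reciprocal classes, vg pr+ b and vg+ pr b+, are the parental types, so the F1 was vg pr+ b / vg+ pr b+.
The two rarest classes, vg pr b and vg+ pr+ b+, are the double crossovers. Comparing them with the parentals, only the pr allele has switched, so pr is the middle locus and the order is b – pr – vg.

pr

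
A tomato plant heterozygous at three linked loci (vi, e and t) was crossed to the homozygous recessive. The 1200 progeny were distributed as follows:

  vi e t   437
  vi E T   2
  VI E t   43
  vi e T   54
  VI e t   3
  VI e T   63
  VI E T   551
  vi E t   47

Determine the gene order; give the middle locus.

The two most frequent reciprocal classes, VI E T and vi e t, are the parental types, so the F1 was VI E T / vi e t.
The two rarest classes, vi E T and VI e t, are the double crossovers. Comparing them with the parentals, only the vi allele has switched, so vi is the middle locus and the order is e – vi – t.

vi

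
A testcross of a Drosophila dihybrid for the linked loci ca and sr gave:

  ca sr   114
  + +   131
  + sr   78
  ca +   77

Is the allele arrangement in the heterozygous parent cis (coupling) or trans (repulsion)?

cis

The two most frequent classes are + + (131) and ca sr (114); these are the parental (non-recombinant) types.
So the F1 carried + + on one chromosome and ca sr on the other — the recessive alleles are on the same chromosome (cis / coupling).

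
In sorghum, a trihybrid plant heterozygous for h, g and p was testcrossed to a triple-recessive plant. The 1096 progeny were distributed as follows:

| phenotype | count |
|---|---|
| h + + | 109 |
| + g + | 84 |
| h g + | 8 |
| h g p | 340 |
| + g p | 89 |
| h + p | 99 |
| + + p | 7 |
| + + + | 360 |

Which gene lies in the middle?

p

The two most frequent reciprocal classes, h g p and + + +, are the parental types, so the F1 was h g p / + + +.
The two rarest classes, h g + and + + p, are the double crossovers. Comparing them with the parentals, only the p allele has switched, so p is the middle locus and the order is g – p – h.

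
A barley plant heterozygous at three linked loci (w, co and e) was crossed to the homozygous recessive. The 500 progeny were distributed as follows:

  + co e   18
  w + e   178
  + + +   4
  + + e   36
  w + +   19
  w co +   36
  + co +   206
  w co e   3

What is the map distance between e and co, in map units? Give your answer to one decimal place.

The two most frequent reciprocal classes, w + e and + co +, are the parental types, so the F1 was w + e / + co +.
The two rarest classes, w co e and + + +, are the double crossovers. Comparing them with the parentals, only the co allele has switched, so co is the middle locus and the order is e – co – w.
Crossovers in the e–co interval produce the single-crossover classes w + + and + co e (19 + 18 = 37) plus the double crossovers (7).
RF(e–co) = (37 + 7) / 500 = 44/500 = 0.0880 → 8.8 map units.

8.8 map units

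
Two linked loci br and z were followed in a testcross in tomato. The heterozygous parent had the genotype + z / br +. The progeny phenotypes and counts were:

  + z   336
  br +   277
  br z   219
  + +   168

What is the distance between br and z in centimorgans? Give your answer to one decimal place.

38.7 centimorgans

The recombinant classes are + + and br z: 168 + 219 = 387.
Recombination frequency = 387/1000 = 0.3870 ≈ 38.7%, i.e. 38.7 centimorgans.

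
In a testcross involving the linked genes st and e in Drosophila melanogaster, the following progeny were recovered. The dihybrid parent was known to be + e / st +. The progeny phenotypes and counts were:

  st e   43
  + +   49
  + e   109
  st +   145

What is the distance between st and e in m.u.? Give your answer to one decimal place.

The recombinant classes are + + and st e: 49 + 43 = 92.
Recombination frequency = 92/346 = 0.2659 ≈ 26.6%, i.e. 26.6 m.u.

26.6 m.u.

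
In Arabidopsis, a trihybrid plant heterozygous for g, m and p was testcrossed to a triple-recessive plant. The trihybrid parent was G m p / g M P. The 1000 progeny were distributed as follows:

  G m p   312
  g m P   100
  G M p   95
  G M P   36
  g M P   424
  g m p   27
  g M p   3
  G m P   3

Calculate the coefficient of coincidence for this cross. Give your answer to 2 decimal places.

The two rarest classes, G m P and g M p, are the double crossovers. Comparing them with the parentals, only the p allele has switched, so p is the middle locus and the order is m – p – g.
m–p: (195 + 6)/1000 = 0.2010; p–g: (63 + 6)/1000 = 0.0690.
Expected DCO frequency = 0.2010 × 0.0690 ≈ 0.01387; observed = 6/1000 ≈ 0.00600.
Coefficient of coincidence = 0.00600/0.01387 ≈ 0.43.

0.43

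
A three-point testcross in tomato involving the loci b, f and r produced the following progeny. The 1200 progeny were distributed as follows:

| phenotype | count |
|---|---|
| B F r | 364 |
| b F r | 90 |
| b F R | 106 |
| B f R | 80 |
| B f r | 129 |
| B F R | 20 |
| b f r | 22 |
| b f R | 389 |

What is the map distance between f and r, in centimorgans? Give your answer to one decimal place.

The two most frequent reciprocal classes, B F r and b f R, are the parental types, so the F1 was B F r / b f R.
The two rarest classes, B F R and b f r, are the double crossovers. Comparing them with the parentals, only the r allele has switched, so r is the middle locus and the order is f – r – b.
Crossovers in the f–r interval produce the single-crossover classes B f r and b F R (129 + 106 = 235) plus the double crossovers (42).
RF(f–r) = (235 + 42) / 1200 = 277/1200 = 0.2308 → 23.1 centimorgans.

23.1 centimorgans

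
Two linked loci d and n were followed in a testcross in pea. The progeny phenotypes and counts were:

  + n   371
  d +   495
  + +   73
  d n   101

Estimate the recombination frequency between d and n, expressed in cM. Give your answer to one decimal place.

16.7 cM

The two most frequent classes, + n (371) and d + (495), are the parental types, so the F1 was + n / d +.
The recombinant classes are + + and d n: 73 + 101 = 174.
Recombination frequency = 174/1040 = 0.1673 ≈ 16.7%, i.e. 16.7 cM.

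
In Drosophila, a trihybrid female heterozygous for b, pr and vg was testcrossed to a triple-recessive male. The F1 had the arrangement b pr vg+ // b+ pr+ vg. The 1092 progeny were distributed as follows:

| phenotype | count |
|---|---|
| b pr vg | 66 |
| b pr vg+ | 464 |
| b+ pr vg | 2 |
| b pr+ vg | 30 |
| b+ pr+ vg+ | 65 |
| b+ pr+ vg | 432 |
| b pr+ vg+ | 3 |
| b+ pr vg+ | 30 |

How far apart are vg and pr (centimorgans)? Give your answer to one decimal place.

12.5 centimorgans

The two rarest classes, b pr+ vg+ and b+ pr vg, are the double crossovers. Comparing them with the parentals, only the pr allele has switched, so pr is the middle locus and the order is b – pr – vg.
Crossovers in the pr–vg interval produce the single-crossover classes b pr vg and b+ pr+ vg+ (66 + 65 = 131) plus the double crossovers (5).
RF(pr–vg) = (131 + 5) / 1092 = 136/1092 = 0.1245 → 12.5 centimorgans.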